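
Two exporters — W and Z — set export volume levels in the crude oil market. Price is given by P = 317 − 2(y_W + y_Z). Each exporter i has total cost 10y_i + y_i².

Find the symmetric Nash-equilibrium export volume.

Exporter W's profit: π = y_W(317 − 2(y_W + y_Z)) − 10y_W − y_W².
∂π/∂y_W = 307 − 6y_W − 2y_Z = 0, so y_W = 307/6 − (1/3)y_Z.
The game is symmetric, so in equilibrium y_Z = y_W: the reaction function gives (4/3)y_W = 307/6, hence y_W = 38.375.

38.375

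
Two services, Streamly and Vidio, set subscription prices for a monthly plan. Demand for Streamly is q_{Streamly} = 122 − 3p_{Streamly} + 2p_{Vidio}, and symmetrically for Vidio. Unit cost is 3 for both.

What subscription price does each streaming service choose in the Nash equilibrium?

32.75

Streamly's profit: π = (p_{Streamly} − 3)(122 − 3p_{Streamly} + 2p_{Vidio}).
∂π/∂p_{Streamly} = 131 − 6p_{Streamly} + 2p_{Vidio} = 0 ⇒ p_{Streamly} = 131/6 + (1/3)p_{Vidio}.
The game is symmetric, so in equilibrium p_{Vidio} = p_{Streamly}: the reaction function gives (2/3)p_{Streamly} = 131/6, hence p_{Streamly} = 32.75.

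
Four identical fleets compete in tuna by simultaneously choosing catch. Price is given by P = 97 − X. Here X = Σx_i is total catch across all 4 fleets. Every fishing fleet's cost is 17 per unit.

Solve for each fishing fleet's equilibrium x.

16

A representative fishing fleet's profit is π_i = x_i(97 − X) − 17x_i, with X = x_i + Σ_{j≠i} x_j.
First-order condition: 80 − 2x_i − Σ_{j≠i} x_j = 0.
With identical fishing fleets, set every x_j = x: then 80 − 2x − 3x = 0, i.e. x = 80/5 = 16.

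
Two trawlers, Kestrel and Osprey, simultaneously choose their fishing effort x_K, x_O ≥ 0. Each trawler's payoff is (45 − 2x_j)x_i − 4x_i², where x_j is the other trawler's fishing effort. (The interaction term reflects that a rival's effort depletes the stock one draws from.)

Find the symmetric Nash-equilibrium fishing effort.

4.5

Kestrel's payoff is (45 − 2x_O)x_K − 4x_K².
∂π/∂x_K = 45 − 2x_O − 8x_K = 0, so x_K = 5.625 − 0.25x_O.
The game is symmetric, so in equilibrium x_O = x_K: the reaction function gives 1.25x_K = 5.625, hence x_K = 4.5.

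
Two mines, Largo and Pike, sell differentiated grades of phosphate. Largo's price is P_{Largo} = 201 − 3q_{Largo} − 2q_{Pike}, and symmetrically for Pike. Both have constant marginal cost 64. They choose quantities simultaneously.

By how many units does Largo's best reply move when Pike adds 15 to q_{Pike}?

Mine Largo's profit: π = q_{Largo}(201 − 3q_{Largo} − 2q_{Pike}) − 64q_{Largo}.
∂π/∂q_{Largo} = 137 − 6q_{Largo} − 2q_{Pike} = 0 ⇒ q_{Largo} = 137/6 − (1/3)q_{Pike}.
The reaction-function slope is −1/3, so a 15-unit rise in q_{Pike} moves q_{Largo} by −1/3 × 15 = −5. Largo's best response falls — the actions are strategic substitutes.

-5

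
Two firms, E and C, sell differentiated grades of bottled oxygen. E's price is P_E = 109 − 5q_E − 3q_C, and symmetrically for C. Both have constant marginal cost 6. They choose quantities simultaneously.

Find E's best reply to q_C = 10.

Firm E's profit: π = q_E(109 − 5q_E − 3q_C) − 6q_E.
∂π/∂q_E = 103 − 10q_E − 3q_C = 0 ⇒ q_E = 10.3 − 0.3q_C.
At q_C = 10: q_E = 10.3 − 0.3·10 = 7.3.

7.3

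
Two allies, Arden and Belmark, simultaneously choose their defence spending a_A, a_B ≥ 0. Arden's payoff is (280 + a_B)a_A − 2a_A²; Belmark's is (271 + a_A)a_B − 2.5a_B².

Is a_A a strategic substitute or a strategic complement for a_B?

Expanding Arden's payoff: 280a_A + a_Ba_A − 2a_A².
∂π/∂a_A = 280 + a_B − 4a_A = 0, so a_A = 70 + 0.25a_B.
The best-response slope da_A/da_B = 0.25 > 0: the reaction function is upward-sloping, so the choices are strategic complements.

strategic complements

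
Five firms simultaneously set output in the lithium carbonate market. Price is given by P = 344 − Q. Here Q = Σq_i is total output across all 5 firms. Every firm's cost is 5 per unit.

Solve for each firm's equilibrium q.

A representative firm's profit is π_i = q_i(344 − Q) − 5q_i, with Q = q_i + Σ_{j≠i} q_j.
First-order condition: 339 − 2q_i − Σ_{j≠i} q_j = 0.
In a symmetric equilibrium every firm chooses the same q, so Σ_{j≠i} q_j = 4q. The condition becomes 339 − 6q = 0, giving q = 339/6 = 56.5.

56.5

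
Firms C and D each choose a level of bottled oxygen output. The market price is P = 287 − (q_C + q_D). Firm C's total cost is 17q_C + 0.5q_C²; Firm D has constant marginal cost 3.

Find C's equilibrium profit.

3932.16

Firm C's profit: π = q_C(287 − (q_C + q_D)) − 17q_C − 0.5q_C².
∂π/∂q_C = 270 − 3q_C − q_D = 0, so q_C = 90 − (1/3)q_D.
For D: ∂π/∂q_D = 284 − 2q_D − q_C = 0 ⇒ q_D = 142 − 0.5q_C.
Solving the two reaction functions simultaneously: (1 − (−1/3)(−0.5))q_C = 90 − (1/3)·142, so (5/6)q_C = 128/3 and q_C = 51.2.
Then q_D = 142 − 0.5·51.2 = 116.4.
Price P = 287 − 167.6 = 119.4.
C's profit: (119.4 − 17)·51.2 − 0.5(51.2)² = 3932.16.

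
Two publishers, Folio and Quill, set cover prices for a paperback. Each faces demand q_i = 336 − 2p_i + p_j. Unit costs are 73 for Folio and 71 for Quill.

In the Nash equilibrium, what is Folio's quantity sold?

174.8

Folio's profit: π = (p_{Folio} − 73)(336 − 2p_{Folio} + p_{Quill}).
∂π/∂p_{Folio} = 482 − 4p_{Folio} + p_{Quill} = 0 ⇒ p_{Folio} = 120.5 + 0.25p_{Quill}.
Similarly p_{Quill} = 119.5 + 0.25p_{Folio}.
Solving the two reaction functions simultaneously: (1 − (0.25)(0.25))p_{Folio} = 120.5 + 0.25·119.5, so 0.9375p_{Folio} = 150.375 and p_{Folio} = 160.4.
Then p_{Quill} = 119.5 + 0.25·160.4 = 159.6.
q_{Folio} = 336 − 2·160.4 + 159.6 = 174.8.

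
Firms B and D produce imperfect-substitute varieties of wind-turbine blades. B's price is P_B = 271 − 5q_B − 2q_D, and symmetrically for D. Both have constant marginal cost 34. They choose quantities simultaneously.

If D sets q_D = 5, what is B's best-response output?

22.7

Firm B's profit: π = q_B(271 − 5q_B − 2q_D) − 34q_B.
∂π/∂q_B = 237 − 10q_B − 2q_D = 0 ⇒ q_B = 23.7 − 0.2q_D.
At q_D = 5: q_B = 23.7 − 0.2·5 = 22.7.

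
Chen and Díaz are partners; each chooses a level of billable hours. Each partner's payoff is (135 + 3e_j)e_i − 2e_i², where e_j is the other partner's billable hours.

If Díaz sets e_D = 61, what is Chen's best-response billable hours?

Chen's payoff is (135 + 3e_D)e_C − 2e_C².
∂π/∂e_C = 135 + 3e_D − 4e_C = 0, so e_C = 33.75 + 0.75e_D.
At e_D = 61: e_C = 33.75 + 0.75·61 = 79.5.

79.5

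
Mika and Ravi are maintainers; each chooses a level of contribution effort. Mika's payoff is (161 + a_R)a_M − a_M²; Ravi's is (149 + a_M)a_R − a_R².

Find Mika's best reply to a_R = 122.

Expanding Mika's payoff: 161a_M + a_Ra_M − a_M².
∂π/∂a_M = 161 + a_R − 2a_M = 0, so a_M = 80.5 + 0.5a_R.
At a_R = 122: a_M = 80.5 + 0.5·122 = 141.5.

141.5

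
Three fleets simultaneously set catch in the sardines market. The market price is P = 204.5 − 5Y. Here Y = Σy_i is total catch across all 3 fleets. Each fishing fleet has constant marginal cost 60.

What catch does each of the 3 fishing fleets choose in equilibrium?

7.225

A representative fishing fleet's profit is π_i = y_i(204.5 − 5Y) − 60y_i, with Y = y_i + Σ_{j≠i} y_j.
First-order condition: 144.5 − 10y_i − 5Σ_{j≠i} y_j = 0.
In a symmetric equilibrium every fishing fleet chooses the same y, so Σ_{j≠i} y_j = 2y. The condition becomes 144.5 − 20y = 0, giving y = 144.5/20 = 7.225.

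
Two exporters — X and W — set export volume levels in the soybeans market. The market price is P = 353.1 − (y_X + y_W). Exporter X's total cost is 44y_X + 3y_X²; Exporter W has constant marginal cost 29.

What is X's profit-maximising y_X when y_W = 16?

Exporter X's profit: π = y_X(353.1 − (y_X + y_W)) − 44y_X − 3y_X².
∂π/∂y_X = 309.1 − 8y_X − y_W = 0, so y_X = 38.6375 − 0.125y_W.
At y_W = 16: y_X = 38.6375 − 0.125·16 = 36.6375.

36.6375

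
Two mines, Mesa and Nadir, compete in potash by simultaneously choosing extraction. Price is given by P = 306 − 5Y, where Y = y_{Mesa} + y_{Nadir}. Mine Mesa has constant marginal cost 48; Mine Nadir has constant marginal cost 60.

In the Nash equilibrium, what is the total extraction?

Mine Mesa's profit: π = y_{Mesa}(306 − 5(y_{Mesa} + y_{Nadir})) − 48y_{Mesa}.
∂π/∂y_{Mesa} = 258 − 10y_{Mesa} − 5y_{Nadir} = 0, so y_{Mesa} = 25.8 − 0.5y_{Nadir}.
By the same steps for Nadir: y_{Nadir} = 24.6 − 0.5y_{Mesa}.
Solving the two reaction functions simultaneously: (1 − (−0.5)(−0.5))y_{Mesa} = 25.8 − 0.5·24.6, so 0.75y_{Mesa} = 13.5 and y_{Mesa} = 18.
Then y_{Nadir} = 24.6 − 0.5·18 = 15.6.
Total extraction: 18 + 15.6 = 33.6.

33.6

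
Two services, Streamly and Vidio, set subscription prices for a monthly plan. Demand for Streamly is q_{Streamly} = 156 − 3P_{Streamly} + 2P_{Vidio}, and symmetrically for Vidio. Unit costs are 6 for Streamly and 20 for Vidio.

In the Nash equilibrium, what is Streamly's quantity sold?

Streamly's profit: π = (P_{Streamly} − 6)(156 − 3P_{Streamly} + 2P_{Vidio}).
∂π/∂P_{Streamly} = 174 − 6P_{Streamly} + 2P_{Vidio} = 0 ⇒ P_{Streamly} = 29 + (1/3)P_{Vidio}.
Similarly P_{Vidio} = 36 + (1/3)P_{Streamly}.
Substituting the second reaction function into the first: P_{Streamly} = 29 + (1/3)(36 + (1/3)P_{Streamly}), which gives (8/9)P_{Streamly} = 41 ⇒ P_{Streamly} = 46.125.
Then P_{Vidio} = 36 + (1/3)·46.125 = 51.375.
q_{Streamly} = 156 − 3·46.125 + 2·51.375 = 120.375.

120.375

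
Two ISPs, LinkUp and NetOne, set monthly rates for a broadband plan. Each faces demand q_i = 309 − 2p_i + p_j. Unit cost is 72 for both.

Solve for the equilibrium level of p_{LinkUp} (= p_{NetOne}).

151

LinkUp's profit: π = (p_{LinkUp} − 72)(309 − 2p_{LinkUp} + p_{NetOne}).
∂π/∂p_{LinkUp} = 453 − 4p_{LinkUp} + p_{NetOne} = 0 ⇒ p_{LinkUp} = 113.25 + 0.25p_{NetOne}.
The game is symmetric, so in equilibrium p_{NetOne} = p_{LinkUp}: the reaction function gives 0.75p_{LinkUp} = 113.25, hence p_{LinkUp} = 151.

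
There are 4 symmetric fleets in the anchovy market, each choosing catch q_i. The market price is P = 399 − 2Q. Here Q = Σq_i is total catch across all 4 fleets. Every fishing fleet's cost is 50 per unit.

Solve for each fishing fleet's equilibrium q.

A representative fishing fleet's profit is π_i = q_i(399 − 2Q) − 50q_i, with Q = q_i + Σ_{j≠i} q_j.
First-order condition: 349 − 4q_i − 2Σ_{j≠i} q_j = 0.
With identical fishing fleets, set every q_j = q: then 349 − 4q − 6q = 0, i.e. q = 349/10 = 34.9.

34.9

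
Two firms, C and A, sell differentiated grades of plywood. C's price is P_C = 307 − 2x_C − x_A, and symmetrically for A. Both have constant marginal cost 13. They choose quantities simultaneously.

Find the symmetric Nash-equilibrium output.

58.8

Firm C's profit: π = x_C(307 − 2x_C − x_A) − 13x_C.
∂π/∂x_C = 294 − 4x_C − x_A = 0 ⇒ x_C = 73.5 − 0.25x_A.
By symmetry x_A = x_C; substituting into the reaction function, 1.25x_C = 73.5 and x_C = 58.8.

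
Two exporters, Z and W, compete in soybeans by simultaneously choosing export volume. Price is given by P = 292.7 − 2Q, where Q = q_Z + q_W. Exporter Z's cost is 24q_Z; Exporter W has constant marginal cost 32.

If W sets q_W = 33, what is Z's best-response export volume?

Exporter Z's profit: π = q_Z(292.7 − 2(q_Z + q_W)) − 24q_Z.
∂π/∂q_Z = 268.7 − 4q_Z − 2q_W = 0, so q_Z = 67.175 − 0.5q_W.
At q_W = 33: q_Z = 67.175 − 0.5·33 = 50.675.

50.675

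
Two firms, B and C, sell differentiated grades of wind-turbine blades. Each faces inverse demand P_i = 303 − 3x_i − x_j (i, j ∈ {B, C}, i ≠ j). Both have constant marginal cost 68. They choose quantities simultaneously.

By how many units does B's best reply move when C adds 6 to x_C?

Firm B's profit: π = x_B(303 − 3x_B − x_C) − 68x_B.
∂π/∂x_B = 235 − 6x_B − x_C = 0 ⇒ x_B = 235/6 − (1/6)x_C.
The reaction-function slope is −1/6, so a 6-unit rise in x_C moves x_B by −1/6 × 6 = −1. B's best response falls — the actions are strategic substitutes.

-1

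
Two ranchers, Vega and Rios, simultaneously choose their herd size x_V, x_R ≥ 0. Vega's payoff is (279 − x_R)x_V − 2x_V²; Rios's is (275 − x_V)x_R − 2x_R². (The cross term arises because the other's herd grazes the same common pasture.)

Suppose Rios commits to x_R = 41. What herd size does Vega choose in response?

Expanding Vega's payoff: 279x_V − x_Rx_V − 2x_V².
∂π/∂x_V = 279 − x_R − 4x_V = 0, so x_V = 69.75 − 0.25x_R.
At x_R = 41: x_V = 69.75 − 0.25·41 = 59.5.

59.5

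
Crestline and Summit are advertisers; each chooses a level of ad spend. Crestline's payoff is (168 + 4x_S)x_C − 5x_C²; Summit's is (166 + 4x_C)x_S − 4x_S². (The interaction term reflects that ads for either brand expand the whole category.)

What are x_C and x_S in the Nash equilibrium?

31.375, 36.4375

Expanding Crestline's payoff: 168x_C + 4x_Sx_C − 5x_C².
∂π/∂x_C = 168 + 4x_S − 10x_C = 0, so x_C = 16.8 + 0.4x_S.
Likewise for Summit: x_S = 20.75 + 0.5x_C.
Solving the two reaction functions simultaneously: (1 − (0.4)(0.5))x_C = 16.8 + 0.4·20.75, so 0.8x_C = 25.1 and x_C = 31.375.
Then x_S = 20.75 + 0.5·31.375 = 36.4375.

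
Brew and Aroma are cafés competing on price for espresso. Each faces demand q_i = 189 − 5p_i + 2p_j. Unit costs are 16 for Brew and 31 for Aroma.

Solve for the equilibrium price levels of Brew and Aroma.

35.1875, 41.4375

Brew's profit: π = (p_{Brew} − 16)(189 − 5p_{Brew} + 2p_{Aroma}).
∂π/∂p_{Brew} = 269 − 10p_{Brew} + 2p_{Aroma} = 0 ⇒ p_{Brew} = 26.9 + 0.2p_{Aroma}.
Similarly p_{Aroma} = 34.4 + 0.2p_{Brew}.
Solving the two reaction functions simultaneously: (1 − (0.2)(0.2))p_{Brew} = 26.9 + 0.2·34.4, so 0.96p_{Brew} = 33.78 and p_{Brew} = 35.1875.
Then p_{Aroma} = 34.4 + 0.2·35.1875 = 41.4375.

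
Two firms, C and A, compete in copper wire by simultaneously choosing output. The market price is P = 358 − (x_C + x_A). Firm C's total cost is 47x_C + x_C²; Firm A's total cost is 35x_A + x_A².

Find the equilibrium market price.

Firm C's profit: π = x_C(358 − (x_C + x_A)) − 47x_C − x_C².
∂π/∂x_C = 311 − 4x_C − x_A = 0, so x_C = 77.75 − 0.25x_A.
By the same steps for A: x_A = 80.75 − 0.25x_C.
Substituting the second reaction function into the first: x_C = 77.75 − 0.25(80.75 − 0.25x_C), which gives 0.9375x_C = 57.5625 ⇒ x_C = 61.4.
Then x_A = 80.75 − 0.25·61.4 = 65.4.
Equilibrium price: P = 358 − 126.8 = 231.2.

231.2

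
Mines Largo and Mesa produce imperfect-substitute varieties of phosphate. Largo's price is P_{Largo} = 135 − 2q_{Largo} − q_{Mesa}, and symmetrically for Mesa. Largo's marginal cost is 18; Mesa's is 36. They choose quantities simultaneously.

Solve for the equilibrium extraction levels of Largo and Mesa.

24.6, 18.6

Mine Largo's profit: π = q_{Largo}(135 − 2q_{Largo} − q_{Mesa}) − 18q_{Largo}.
∂π/∂q_{Largo} = 117 − 4q_{Largo} − q_{Mesa} = 0 ⇒ q_{Largo} = 29.25 − 0.25q_{Mesa}.
Similarly q_{Mesa} = 24.75 − 0.25q_{Largo}.
Plugging q_{Mesa} into Largo's best response: q_{Largo} = 29.25 − 0.25(24.75 − 0.25q_{Largo}) ⇒ 0.9375q_{Largo} = 23.0625, so q_{Largo} = 24.6.
Then q_{Mesa} = 24.75 − 0.25·24.6 = 18.6.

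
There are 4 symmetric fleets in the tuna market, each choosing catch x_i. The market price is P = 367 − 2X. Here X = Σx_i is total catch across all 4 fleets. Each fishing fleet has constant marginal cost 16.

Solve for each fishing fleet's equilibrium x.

35.1

A representative fishing fleet's profit is π_i = x_i(367 − 2X) − 16x_i, with X = x_i + Σ_{j≠i} x_j.
First-order condition: 351 − 4x_i − 2Σ_{j≠i} x_j = 0.
In a symmetric equilibrium every fishing fleet chooses the same x, so Σ_{j≠i} x_j = 3x. The condition becomes 351 − 10x = 0, giving x = 351/10 = 35.1.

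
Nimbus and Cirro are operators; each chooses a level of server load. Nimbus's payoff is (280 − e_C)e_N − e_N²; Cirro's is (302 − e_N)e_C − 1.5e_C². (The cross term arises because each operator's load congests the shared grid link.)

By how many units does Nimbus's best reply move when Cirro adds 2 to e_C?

-1

Expanding Nimbus's payoff: 280e_N − e_Ce_N − e_N².
∂π/∂e_N = 280 − e_C − 2e_N = 0, so e_N = 140 − 0.5e_C.
The reaction-function slope is −0.5, so a 2-unit rise in e_C moves e_N by −0.5 × 2 = −1. Nimbus's best response falls — the actions are strategic substitutes.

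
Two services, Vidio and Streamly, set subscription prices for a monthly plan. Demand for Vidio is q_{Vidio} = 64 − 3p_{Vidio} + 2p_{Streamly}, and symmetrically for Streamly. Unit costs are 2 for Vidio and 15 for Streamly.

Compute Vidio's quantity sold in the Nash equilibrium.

Vidio's profit: π = (p_{Vidio} − 2)(64 − 3p_{Vidio} + 2p_{Streamly}).
∂π/∂p_{Vidio} = 70 − 6p_{Vidio} + 2p_{Streamly} = 0 ⇒ p_{Vidio} = 35/3 + (1/3)p_{Streamly}.
Similarly p_{Streamly} = 109/6 + (1/3)p_{Vidio}.
Plugging p_{Streamly} into Vidio's best response: p_{Vidio} = 35/3 + (1/3)(109/6 + (1/3)p_{Vidio}) ⇒ (8/9)p_{Vidio} = 319/18, so p_{Vidio} = 19.9375.
Then p_{Streamly} = 109/6 + (1/3)·19.9375 = 24.8125.
q_{Vidio} = 64 − 3·19.9375 + 2·24.8125 = 53.8125.

53.8125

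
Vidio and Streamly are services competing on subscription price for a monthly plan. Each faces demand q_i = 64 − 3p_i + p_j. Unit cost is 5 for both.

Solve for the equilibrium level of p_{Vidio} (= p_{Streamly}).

Vidio's profit: π = (p_{Vidio} − 5)(64 − 3p_{Vidio} + p_{Streamly}).
∂π/∂p_{Vidio} = 79 − 6p_{Vidio} + p_{Streamly} = 0 ⇒ p_{Vidio} = 79/6 + (1/6)p_{Streamly}.
The game is symmetric, so in equilibrium p_{Streamly} = p_{Vidio}: the reaction function gives (5/6)p_{Vidio} = 79/6, hence p_{Vidio} = 15.8.

15.8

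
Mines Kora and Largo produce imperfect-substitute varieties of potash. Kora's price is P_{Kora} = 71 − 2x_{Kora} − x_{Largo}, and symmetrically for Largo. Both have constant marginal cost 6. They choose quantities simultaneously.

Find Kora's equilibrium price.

32

Mine Kora's profit: π = x_{Kora}(71 − 2x_{Kora} − x_{Largo}) − 6x_{Kora}.
∂π/∂x_{Kora} = 65 − 4x_{Kora} − x_{Largo} = 0 ⇒ x_{Kora} = 16.25 − 0.25x_{Largo}.
Setting x_{Kora} = x_{Largo} in the reaction function: x_{Kora} = 16.25 − 0.25x_{Kora}, so x_{Kora} = 16.25 / 1.25 = 13.
P_{Kora} = 71 − 2·13 − 13 = 32.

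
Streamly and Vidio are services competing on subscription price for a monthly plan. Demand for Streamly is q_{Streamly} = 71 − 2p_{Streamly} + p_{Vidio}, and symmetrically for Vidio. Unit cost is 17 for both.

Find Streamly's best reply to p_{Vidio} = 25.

Streamly's profit: π = (p_{Streamly} − 17)(71 − 2p_{Streamly} + p_{Vidio}).
∂π/∂p_{Streamly} = 105 − 4p_{Streamly} + p_{Vidio} = 0 ⇒ p_{Streamly} = 26.25 + 0.25p_{Vidio}.
At p_{Vidio} = 25: p_{Streamly} = 26.25 + 0.25·25 = 32.5.

32.5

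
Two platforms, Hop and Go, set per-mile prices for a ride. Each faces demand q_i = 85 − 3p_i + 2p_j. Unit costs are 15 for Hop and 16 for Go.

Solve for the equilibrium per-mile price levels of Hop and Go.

Hop's profit: π = (p_{Hop} − 15)(85 − 3p_{Hop} + 2p_{Go}).
∂π/∂p_{Hop} = 130 − 6p_{Hop} + 2p_{Go} = 0 ⇒ p_{Hop} = 65/3 + (1/3)p_{Go}.
Similarly p_{Go} = 133/6 + (1/3)p_{Hop}.
Solving the two reaction functions simultaneously: (1 − (1/3)(1/3))p_{Hop} = 65/3 + (1/3)·(133/6), so (8/9)p_{Hop} = 523/18 and p_{Hop} = 32.6875.
Then p_{Go} = 133/6 + (1/3)·32.6875 = 33.0625.

32.6875, 33.0625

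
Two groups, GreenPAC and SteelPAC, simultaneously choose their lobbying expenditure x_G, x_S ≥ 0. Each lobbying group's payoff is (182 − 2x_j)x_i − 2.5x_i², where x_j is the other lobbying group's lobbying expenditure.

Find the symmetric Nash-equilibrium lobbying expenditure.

26

GreenPAC's payoff is (182 − 2x_S)x_G − 2.5x_G².
∂π/∂x_G = 182 − 2x_S − 5x_G = 0, so x_G = 36.4 − 0.4x_S.
Setting x_G = x_S in the reaction function: x_G = 36.4 − 0.4x_G, so x_G = 36.4 / 1.4 = 26.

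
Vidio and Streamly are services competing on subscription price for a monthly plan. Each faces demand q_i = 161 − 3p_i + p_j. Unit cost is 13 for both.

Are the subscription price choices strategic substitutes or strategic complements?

strategic complements

Vidio's profit: π = (p_{Vidio} − 13)(161 − 3p_{Vidio} + p_{Streamly}).
∂π/∂p_{Vidio} = 200 − 6p_{Vidio} + p_{Streamly} = 0 ⇒ p_{Vidio} = 100/3 + (1/6)p_{Streamly}.
The best-response slope dp_{Vidio}/dp_{Streamly} = 1/6 > 0: the reaction function is upward-sloping, so the choices are strategic complements.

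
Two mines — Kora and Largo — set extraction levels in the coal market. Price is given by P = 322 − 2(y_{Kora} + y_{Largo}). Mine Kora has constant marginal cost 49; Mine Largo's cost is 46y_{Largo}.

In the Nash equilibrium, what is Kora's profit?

4050

Mine Kora's profit: π = y_{Kora}(322 − 2(y_{Kora} + y_{Largo})) − 49y_{Kora}.
∂π/∂y_{Kora} = 273 − 4y_{Kora} − 2y_{Largo} = 0, so y_{Kora} = 68.25 − 0.5y_{Largo}.
By the same steps for Largo: y_{Largo} = 69 − 0.5y_{Kora}.
Substituting the second reaction function into the first: y_{Kora} = 68.25 − 0.5(69 − 0.5y_{Kora}), which gives 0.75y_{Kora} = 33.75 ⇒ y_{Kora} = 45.
Then y_{Largo} = 69 − 0.5·45 = 46.5.
Price P = 322 − 2·91.5 = 139.
Kora's profit: (139 − 49)·45 = 4050.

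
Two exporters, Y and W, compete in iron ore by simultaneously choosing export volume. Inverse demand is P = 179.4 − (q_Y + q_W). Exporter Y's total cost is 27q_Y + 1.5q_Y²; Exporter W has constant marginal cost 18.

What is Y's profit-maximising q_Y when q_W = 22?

Exporter Y's profit: π = q_Y(179.4 − (q_Y + q_W)) − 27q_Y − 1.5q_Y².
∂π/∂q_Y = 152.4 − 5q_Y − q_W = 0, so q_Y = 30.48 − 0.2q_W.
At q_W = 22: q_Y = 30.48 − 0.2·22 = 26.08.

26.08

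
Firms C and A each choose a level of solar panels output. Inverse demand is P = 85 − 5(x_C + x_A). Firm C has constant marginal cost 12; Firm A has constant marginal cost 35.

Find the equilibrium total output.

Firm C's profit: π = x_C(85 − 5(x_C + x_A)) − 12x_C.
∂π/∂x_C = 73 − 10x_C − 5x_A = 0, so x_C = 7.3 − 0.5x_A.
By the same steps for A: x_A = 5 − 0.5x_C.
Substituting the second reaction function into the first: x_C = 7.3 − 0.5(5 − 0.5x_C), which gives 0.75x_C = 4.8 ⇒ x_C = 6.4.
Then x_A = 5 − 0.5·6.4 = 1.8.
Total output: 6.4 + 1.8 = 8.2.

8.2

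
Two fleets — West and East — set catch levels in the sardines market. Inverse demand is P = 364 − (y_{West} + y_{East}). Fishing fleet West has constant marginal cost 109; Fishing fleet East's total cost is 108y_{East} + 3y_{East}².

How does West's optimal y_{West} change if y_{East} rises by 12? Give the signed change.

-6

Fishing fleet West's profit: π = y_{West}(364 − (y_{West} + y_{East})) − 109y_{West}.
∂π/∂y_{West} = 255 − 2y_{West} − y_{East} = 0, so y_{West} = 127.5 − 0.5y_{East}.
The reaction-function slope is −0.5, so a 12-unit rise in y_{East} moves y_{West} by −0.5 × 12 = −6. West's best response falls — the actions are strategic substitutes.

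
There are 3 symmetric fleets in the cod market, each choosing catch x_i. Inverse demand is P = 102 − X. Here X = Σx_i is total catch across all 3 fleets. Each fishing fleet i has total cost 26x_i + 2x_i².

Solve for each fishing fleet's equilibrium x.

9.5

A representative fishing fleet's profit is π_i = x_i(102 − X) − 26x_i − 2x_i², with X = x_i + Σ_{j≠i} x_j.
First-order condition: 76 − 6x_i − Σ_{j≠i} x_j = 0.
Imposing symmetry (x_j = x for all j) turns Σ_{j≠i} x_j into 2x, so 76 = 8x and x = 9.5.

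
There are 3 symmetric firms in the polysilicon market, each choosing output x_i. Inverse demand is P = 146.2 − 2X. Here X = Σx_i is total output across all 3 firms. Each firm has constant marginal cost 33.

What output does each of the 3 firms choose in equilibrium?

14.15

A representative firm's profit is π_i = x_i(146.2 − 2X) − 33x_i, with X = x_i + Σ_{j≠i} x_j.
First-order condition: 113.2 − 4x_i − 2Σ_{j≠i} x_j = 0.
Imposing symmetry (x_j = x for all j) turns Σ_{j≠i} x_j into 2x, so 113.2 = 8x and x = 14.15.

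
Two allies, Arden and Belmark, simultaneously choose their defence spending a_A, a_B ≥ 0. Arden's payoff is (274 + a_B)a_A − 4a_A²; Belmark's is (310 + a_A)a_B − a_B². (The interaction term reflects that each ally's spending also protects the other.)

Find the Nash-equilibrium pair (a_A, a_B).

Expanding Arden's payoff: 274a_A + a_Ba_A − 4a_A².
∂π/∂a_A = 274 + a_B − 8a_A = 0, so a_A = 34.25 + 0.125a_B.
Likewise for Belmark: a_B = 155 + 0.5a_A.
Solving the two reaction functions simultaneously: (1 − (0.125)(0.5))a_A = 34.25 + 0.125·155, so 0.9375a_A = 53.625 and a_A = 57.2.
Then a_B = 155 + 0.5·57.2 = 183.6.

57.2, 183.6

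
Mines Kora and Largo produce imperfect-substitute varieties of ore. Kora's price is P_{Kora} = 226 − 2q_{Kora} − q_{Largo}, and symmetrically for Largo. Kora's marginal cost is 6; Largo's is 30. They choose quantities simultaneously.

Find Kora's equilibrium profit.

Mine Kora's profit: π = q_{Kora}(226 − 2q_{Kora} − q_{Largo}) − 6q_{Kora}.
∂π/∂q_{Kora} = 220 − 4q_{Kora} − q_{Largo} = 0 ⇒ q_{Kora} = 55 − 0.25q_{Largo}.
Similarly q_{Largo} = 49 − 0.25q_{Kora}.
Plugging q_{Largo} into Kora's best response: q_{Kora} = 55 − 0.25(49 − 0.25q_{Kora}) ⇒ 0.9375q_{Kora} = 42.75, so q_{Kora} = 45.6.
Then q_{Largo} = 49 − 0.25·45.6 = 37.6.
P_{Kora} = 226 − 2·45.6 − 37.6 = 97.2.
Profit = (97.2 − 6)·45.6 = 4158.72.

4158.72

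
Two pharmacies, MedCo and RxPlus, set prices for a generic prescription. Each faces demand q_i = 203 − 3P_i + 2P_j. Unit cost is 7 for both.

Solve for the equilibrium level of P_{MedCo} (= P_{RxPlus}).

MedCo's profit: π = (P_{MedCo} − 7)(203 − 3P_{MedCo} + 2P_{RxPlus}).
∂π/∂P_{MedCo} = 224 − 6P_{MedCo} + 2P_{RxPlus} = 0 ⇒ P_{MedCo} = 112/3 + (1/3)P_{RxPlus}.
Setting P_{MedCo} = P_{RxPlus} in the reaction function: P_{MedCo} = 112/3 + (1/3)P_{MedCo}, so P_{MedCo} = (112/3) / (2/3) = 56.

56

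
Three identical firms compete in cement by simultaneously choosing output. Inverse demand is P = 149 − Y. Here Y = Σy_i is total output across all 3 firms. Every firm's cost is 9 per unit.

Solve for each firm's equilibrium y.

35

A representative firm's profit is π_i = y_i(149 − Y) − 9y_i, with Y = y_i + Σ_{j≠i} y_j.
First-order condition: 140 − 2y_i − Σ_{j≠i} y_j = 0.
Imposing symmetry (y_j = y for all j) turns Σ_{j≠i} y_j into 2y, so 140 = 4y and y = 35.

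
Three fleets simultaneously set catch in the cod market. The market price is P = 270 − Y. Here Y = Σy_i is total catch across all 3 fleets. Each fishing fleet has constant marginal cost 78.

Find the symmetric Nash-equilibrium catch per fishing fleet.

A representative fishing fleet's profit is π_i = y_i(270 − Y) − 78y_i, with Y = y_i + Σ_{j≠i} y_j.
First-order condition: 192 − 2y_i − Σ_{j≠i} y_j = 0.
Imposing symmetry (y_j = y for all j) turns Σ_{j≠i} y_j into 2y, so 192 = 4y and y = 48.

48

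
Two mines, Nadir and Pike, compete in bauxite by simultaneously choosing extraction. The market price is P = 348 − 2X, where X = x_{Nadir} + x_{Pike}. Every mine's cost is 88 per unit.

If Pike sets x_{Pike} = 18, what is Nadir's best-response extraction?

56

Mine Nadir's profit: π = x_{Nadir}(348 − 2(x_{Nadir} + x_{Pike})) − 88x_{Nadir}.
∂π/∂x_{Nadir} = 260 − 4x_{Nadir} − 2x_{Pike} = 0, so x_{Nadir} = 65 − 0.5x_{Pike}.
At x_{Pike} = 18: x_{Nadir} = 65 − 0.5·18 = 56.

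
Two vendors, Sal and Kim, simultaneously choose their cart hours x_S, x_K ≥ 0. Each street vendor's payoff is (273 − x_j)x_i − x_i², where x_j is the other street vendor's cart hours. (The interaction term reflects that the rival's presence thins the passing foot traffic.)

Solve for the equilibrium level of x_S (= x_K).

91

Sal's payoff is (273 − x_K)x_S − x_S².
∂π/∂x_S = 273 − x_K − 2x_S = 0, so x_S = 136.5 − 0.5x_K.
The game is symmetric, so in equilibrium x_K = x_S: the reaction function gives 1.5x_S = 136.5, hence x_S = 91.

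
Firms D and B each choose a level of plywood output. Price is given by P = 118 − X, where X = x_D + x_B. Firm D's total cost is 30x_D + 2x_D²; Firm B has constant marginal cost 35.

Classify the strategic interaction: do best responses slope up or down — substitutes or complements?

Firm D's profit: π = x_D(118 − (x_D + x_B)) − 30x_D − 2x_D².
∂π/∂x_D = 88 − 6x_D − x_B = 0, so x_D = 44/3 − (1/6)x_B.
The best-response slope dx_D/dx_B = −1/6 < 0: the reaction function is downward-sloping, so the choices are strategic substitutes.

strategic substitutes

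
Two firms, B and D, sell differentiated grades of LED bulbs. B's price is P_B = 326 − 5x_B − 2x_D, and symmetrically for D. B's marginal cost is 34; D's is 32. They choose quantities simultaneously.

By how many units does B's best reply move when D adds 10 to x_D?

-2

Firm B's profit: π = x_B(326 − 5x_B − 2x_D) − 34x_B.
∂π/∂x_B = 292 − 10x_B − 2x_D = 0 ⇒ x_B = 29.2 − 0.2x_D.
The reaction-function slope is −0.2, so a 10-unit rise in x_D moves x_B by −0.2 × 10 = −2. B's best response falls — the actions are strategic substitutes.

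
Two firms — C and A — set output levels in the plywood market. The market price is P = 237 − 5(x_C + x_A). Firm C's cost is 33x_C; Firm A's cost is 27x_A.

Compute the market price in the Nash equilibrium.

99

Firm C's profit: π = x_C(237 − 5(x_C + x_A)) − 33x_C.
∂π/∂x_C = 204 − 10x_C − 5x_A = 0, so x_C = 20.4 − 0.5x_A.
By the same steps for A: x_A = 21 − 0.5x_C.
Substituting the second reaction function into the first: x_C = 20.4 − 0.5(21 − 0.5x_C), which gives 0.75x_C = 9.9 ⇒ x_C = 13.2.
Then x_A = 21 − 0.5·13.2 = 14.4.
Equilibrium price: P = 237 − 5·27.6 = 99.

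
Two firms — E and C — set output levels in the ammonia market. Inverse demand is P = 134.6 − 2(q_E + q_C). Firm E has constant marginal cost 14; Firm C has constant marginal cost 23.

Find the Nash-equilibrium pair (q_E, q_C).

21.6, 17.1

Firm E's profit: π = q_E(134.6 − 2(q_E + q_C)) − 14q_E.
∂π/∂q_E = 120.6 − 4q_E − 2q_C = 0, so q_E = 30.15 − 0.5q_C.
By the same steps for C: q_C = 27.9 − 0.5q_E.
Solving the two reaction functions simultaneously: (1 − (−0.5)(−0.5))q_E = 30.15 − 0.5·27.9, so 0.75q_E = 16.2 and q_E = 21.6.
Then q_C = 27.9 − 0.5·21.6 = 17.1.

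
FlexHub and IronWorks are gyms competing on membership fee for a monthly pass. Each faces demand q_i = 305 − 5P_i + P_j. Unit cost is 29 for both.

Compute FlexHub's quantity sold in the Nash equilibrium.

105

FlexHub's profit: π = (P_{FlexHub} − 29)(305 − 5P_{FlexHub} + P_{IronWorks}).
∂π/∂P_{FlexHub} = 450 − 10P_{FlexHub} + P_{IronWorks} = 0 ⇒ P_{FlexHub} = 45 + 0.1P_{IronWorks}.
Setting P_{FlexHub} = P_{IronWorks} in the reaction function: P_{FlexHub} = 45 + 0.1P_{FlexHub}, so P_{FlexHub} = 45 / 0.9 = 50.
q_{FlexHub} = 305 − 5·50 + 50 = 105.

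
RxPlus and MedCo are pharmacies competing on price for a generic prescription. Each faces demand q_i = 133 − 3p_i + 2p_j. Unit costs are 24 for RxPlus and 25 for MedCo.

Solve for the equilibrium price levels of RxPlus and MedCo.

51.4375, 51.8125

RxPlus's profit: π = (p_{RxPlus} − 24)(133 − 3p_{RxPlus} + 2p_{MedCo}).
∂π/∂p_{RxPlus} = 205 − 6p_{RxPlus} + 2p_{MedCo} = 0 ⇒ p_{RxPlus} = 205/6 + (1/3)p_{MedCo}.
Similarly p_{MedCo} = 104/3 + (1/3)p_{RxPlus}.
Substituting the second reaction function into the first: p_{RxPlus} = 205/6 + (1/3)(104/3 + (1/3)p_{RxPlus}), which gives (8/9)p_{RxPlus} = 823/18 ⇒ p_{RxPlus} = 51.4375.
Then p_{MedCo} = 104/3 + (1/3)·51.4375 = 51.8125.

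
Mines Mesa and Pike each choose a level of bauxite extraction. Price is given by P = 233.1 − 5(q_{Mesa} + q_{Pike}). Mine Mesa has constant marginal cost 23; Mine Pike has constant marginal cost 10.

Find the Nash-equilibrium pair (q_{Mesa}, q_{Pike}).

13.14, 15.74

Mine Mesa's profit: π = q_{Mesa}(233.1 − 5(q_{Mesa} + q_{Pike})) − 23q_{Mesa}.
∂π/∂q_{Mesa} = 210.1 − 10q_{Mesa} − 5q_{Pike} = 0, so q_{Mesa} = 21.01 − 0.5q_{Pike}.
By the same steps for Pike: q_{Pike} = 22.31 − 0.5q_{Mesa}.
Plugging q_{Pike} into Mesa's best response: q_{Mesa} = 21.01 − 0.5(22.31 − 0.5q_{Mesa}) ⇒ 0.75q_{Mesa} = 9.855, so q_{Mesa} = 13.14.
Then q_{Pike} = 22.31 − 0.5·13.14 = 15.74.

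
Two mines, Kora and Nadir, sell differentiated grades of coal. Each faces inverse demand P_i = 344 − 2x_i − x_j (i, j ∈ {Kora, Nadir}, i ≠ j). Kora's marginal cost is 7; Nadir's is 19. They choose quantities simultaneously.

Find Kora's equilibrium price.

Mine Kora's profit: π = x_{Kora}(344 − 2x_{Kora} − x_{Nadir}) − 7x_{Kora}.
∂π/∂x_{Kora} = 337 − 4x_{Kora} − x_{Nadir} = 0 ⇒ x_{Kora} = 84.25 − 0.25x_{Nadir}.
Similarly x_{Nadir} = 81.25 − 0.25x_{Kora}.
Solving the two reaction functions simultaneously: (1 − (−0.25)(−0.25))x_{Kora} = 84.25 − 0.25·81.25, so 0.9375x_{Kora} = 63.9375 and x_{Kora} = 68.2.
Then x_{Nadir} = 81.25 − 0.25·68.2 = 64.2.
P_{Kora} = 344 − 2·68.2 − 64.2 = 143.4.

143.4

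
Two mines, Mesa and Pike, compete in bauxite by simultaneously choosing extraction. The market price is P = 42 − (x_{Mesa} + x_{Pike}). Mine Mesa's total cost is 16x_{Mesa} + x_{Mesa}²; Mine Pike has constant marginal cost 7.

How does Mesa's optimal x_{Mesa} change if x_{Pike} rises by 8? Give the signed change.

-2

Mine Mesa's profit: π = x_{Mesa}(42 − (x_{Mesa} + x_{Pike})) − 16x_{Mesa} − x_{Mesa}².
∂π/∂x_{Mesa} = 26 − 4x_{Mesa} − x_{Pike} = 0, so x_{Mesa} = 6.5 − 0.25x_{Pike}.
The reaction-function slope is −0.25, so an 8-unit rise in x_{Pike} moves x_{Mesa} by −0.25 × 8 = −2. Mesa's best response falls — the actions are strategic substitutes.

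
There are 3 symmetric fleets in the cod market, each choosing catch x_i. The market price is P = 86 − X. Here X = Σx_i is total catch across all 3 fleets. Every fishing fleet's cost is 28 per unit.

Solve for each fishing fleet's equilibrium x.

A representative fishing fleet's profit is π_i = x_i(86 − X) − 28x_i, with X = x_i + Σ_{j≠i} x_j.
First-order condition: 58 − 2x_i − Σ_{j≠i} x_j = 0.
In a symmetric equilibrium every fishing fleet chooses the same x, so Σ_{j≠i} x_j = 2x. The condition becomes 58 − 4x = 0, giving x = 58/4 = 14.5.

14.5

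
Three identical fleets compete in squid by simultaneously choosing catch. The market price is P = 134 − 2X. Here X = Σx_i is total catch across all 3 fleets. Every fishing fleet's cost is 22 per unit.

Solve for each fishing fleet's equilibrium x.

14

A representative fishing fleet's profit is π_i = x_i(134 − 2X) − 22x_i, with X = x_i + Σ_{j≠i} x_j.
First-order condition: 112 − 4x_i − 2Σ_{j≠i} x_j = 0.
Imposing symmetry (x_j = x for all j) turns Σ_{j≠i} x_j into 2x, so 112 = 8x and x = 14.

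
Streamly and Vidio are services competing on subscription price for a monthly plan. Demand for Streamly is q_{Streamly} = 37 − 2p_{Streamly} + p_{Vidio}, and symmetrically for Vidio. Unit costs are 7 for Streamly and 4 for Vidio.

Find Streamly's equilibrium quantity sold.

Streamly's profit: π = (p_{Streamly} − 7)(37 − 2p_{Streamly} + p_{Vidio}).
∂π/∂p_{Streamly} = 51 − 4p_{Streamly} + p_{Vidio} = 0 ⇒ p_{Streamly} = 12.75 + 0.25p_{Vidio}.
Similarly p_{Vidio} = 11.25 + 0.25p_{Streamly}.
Solving the two reaction functions simultaneously: (1 − (0.25)(0.25))p_{Streamly} = 12.75 + 0.25·11.25, so 0.9375p_{Streamly} = 15.5625 and p_{Streamly} = 16.6.
Then p_{Vidio} = 11.25 + 0.25·16.6 = 15.4.
q_{Streamly} = 37 − 2·16.6 + 15.4 = 19.2.

19.2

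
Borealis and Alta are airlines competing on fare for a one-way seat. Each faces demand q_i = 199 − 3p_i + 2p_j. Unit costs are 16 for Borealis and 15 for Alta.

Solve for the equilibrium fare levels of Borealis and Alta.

61.5625, 61.1875

Borealis's profit: π = (p_{Borealis} − 16)(199 − 3p_{Borealis} + 2p_{Alta}).
∂π/∂p_{Borealis} = 247 − 6p_{Borealis} + 2p_{Alta} = 0 ⇒ p_{Borealis} = 247/6 + (1/3)p_{Alta}.
Similarly p_{Alta} = 122/3 + (1/3)p_{Borealis}.
Solving the two reaction functions simultaneously: (1 − (1/3)(1/3))p_{Borealis} = 247/6 + (1/3)·(122/3), so (8/9)p_{Borealis} = 985/18 and p_{Borealis} = 61.5625.
Then p_{Alta} = 122/3 + (1/3)·61.5625 = 61.1875.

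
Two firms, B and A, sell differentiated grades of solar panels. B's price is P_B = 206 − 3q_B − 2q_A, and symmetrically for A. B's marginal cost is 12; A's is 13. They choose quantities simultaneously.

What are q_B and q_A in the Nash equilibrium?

24.3125, 24.0625

Firm B's profit: π = q_B(206 − 3q_B − 2q_A) − 12q_B.
∂π/∂q_B = 194 − 6q_B − 2q_A = 0 ⇒ q_B = 97/3 − (1/3)q_A.
Similarly q_A = 193/6 − (1/3)q_B.
Plugging q_A into B's best response: q_B = 97/3 − (1/3)(193/6 − (1/3)q_B) ⇒ (8/9)q_B = 389/18, so q_B = 24.3125.
Then q_A = 193/6 − (1/3)·24.3125 = 24.0625.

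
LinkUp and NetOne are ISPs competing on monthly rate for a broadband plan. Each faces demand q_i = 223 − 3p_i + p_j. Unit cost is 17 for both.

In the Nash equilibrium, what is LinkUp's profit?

4286.52

LinkUp's profit: π = (p_{LinkUp} − 17)(223 − 3p_{LinkUp} + p_{NetOne}).
∂π/∂p_{LinkUp} = 274 − 6p_{LinkUp} + p_{NetOne} = 0 ⇒ p_{LinkUp} = 137/3 + (1/6)p_{NetOne}.
Setting p_{LinkUp} = p_{NetOne} in the reaction function: p_{LinkUp} = 137/3 + (1/6)p_{LinkUp}, so p_{LinkUp} = (137/3) / (5/6) = 54.8.
q_{LinkUp} = 223 − 3·54.8 + 54.8 = 113.4.
Profit = (54.8 − 17)·113.4 = 4286.52.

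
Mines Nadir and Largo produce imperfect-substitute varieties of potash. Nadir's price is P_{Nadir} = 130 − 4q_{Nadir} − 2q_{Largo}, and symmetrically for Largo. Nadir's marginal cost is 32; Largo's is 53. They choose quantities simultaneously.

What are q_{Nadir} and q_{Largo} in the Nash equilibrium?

Mine Nadir's profit: π = q_{Nadir}(130 − 4q_{Nadir} − 2q_{Largo}) − 32q_{Nadir}.
∂π/∂q_{Nadir} = 98 − 8q_{Nadir} − 2q_{Largo} = 0 ⇒ q_{Nadir} = 12.25 − 0.25q_{Largo}.
Similarly q_{Largo} = 9.625 − 0.25q_{Nadir}.
Solving the two reaction functions simultaneously: (1 − (−0.25)(−0.25))q_{Nadir} = 12.25 − 0.25·9.625, so 0.9375q_{Nadir} = 315/32 and q_{Nadir} = 10.5.
Then q_{Largo} = 9.625 − 0.25·10.5 = 7.

10.5, 7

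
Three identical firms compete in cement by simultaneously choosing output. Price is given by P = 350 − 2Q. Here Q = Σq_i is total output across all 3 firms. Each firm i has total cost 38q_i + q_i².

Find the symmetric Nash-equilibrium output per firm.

A representative firm's profit is π_i = q_i(350 − 2Q) − 38q_i − q_i², with Q = q_i + Σ_{j≠i} q_j.
First-order condition: 312 − 6q_i − 2Σ_{j≠i} q_j = 0.
In a symmetric equilibrium every firm chooses the same q, so Σ_{j≠i} q_j = 2q. The condition becomes 312 − 10q = 0, giving q = 312/10 = 31.2.

31.2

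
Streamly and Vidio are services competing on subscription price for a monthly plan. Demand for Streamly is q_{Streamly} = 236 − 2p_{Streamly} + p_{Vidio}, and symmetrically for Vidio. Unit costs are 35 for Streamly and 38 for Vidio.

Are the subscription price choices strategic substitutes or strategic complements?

Streamly's profit: π = (p_{Streamly} − 35)(236 − 2p_{Streamly} + p_{Vidio}).
∂π/∂p_{Streamly} = 306 − 4p_{Streamly} + p_{Vidio} = 0 ⇒ p_{Streamly} = 76.5 + 0.25p_{Vidio}.
The best-response slope dp_{Streamly}/dp_{Vidio} = 0.25 > 0: the reaction function is upward-sloping, so the choices are strategic complements.

strategic complements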